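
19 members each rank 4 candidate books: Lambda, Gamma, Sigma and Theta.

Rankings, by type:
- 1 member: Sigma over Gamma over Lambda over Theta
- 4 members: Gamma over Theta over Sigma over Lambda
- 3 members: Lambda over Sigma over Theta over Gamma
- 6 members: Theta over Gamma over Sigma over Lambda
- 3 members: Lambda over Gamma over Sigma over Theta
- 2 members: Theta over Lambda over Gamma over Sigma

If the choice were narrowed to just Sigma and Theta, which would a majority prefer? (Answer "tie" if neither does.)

Theta

Ballots ranking Sigma above Theta: 1 + 3 + 3 = 7.
Ballots ranking Theta above Sigma: 19 − 7 = 12.
Theta wins the head-to-head 12–7.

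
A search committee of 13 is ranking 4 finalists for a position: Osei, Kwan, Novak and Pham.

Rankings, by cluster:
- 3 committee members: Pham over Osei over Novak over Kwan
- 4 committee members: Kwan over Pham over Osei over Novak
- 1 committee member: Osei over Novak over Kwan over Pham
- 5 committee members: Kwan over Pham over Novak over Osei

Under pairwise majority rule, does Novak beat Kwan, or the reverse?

Ballots ranking Novak above Kwan: 3 + 1 = 4.
Ballots ranking Kwan above Novak: 13 − 4 = 9.
Kwan wins the head-to-head 9–4.

Kwan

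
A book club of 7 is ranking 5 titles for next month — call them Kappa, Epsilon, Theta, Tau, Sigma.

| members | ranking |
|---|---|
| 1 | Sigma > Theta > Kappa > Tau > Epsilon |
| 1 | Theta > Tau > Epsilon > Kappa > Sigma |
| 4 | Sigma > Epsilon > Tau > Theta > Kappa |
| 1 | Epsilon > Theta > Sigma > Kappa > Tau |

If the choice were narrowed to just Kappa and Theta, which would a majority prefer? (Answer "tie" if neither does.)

No ballot ranks Kappa above Theta: 0.
Ballots ranking Theta above Kappa: 7 − 0 = 7.
Theta wins the head-to-head 7–0.

Theta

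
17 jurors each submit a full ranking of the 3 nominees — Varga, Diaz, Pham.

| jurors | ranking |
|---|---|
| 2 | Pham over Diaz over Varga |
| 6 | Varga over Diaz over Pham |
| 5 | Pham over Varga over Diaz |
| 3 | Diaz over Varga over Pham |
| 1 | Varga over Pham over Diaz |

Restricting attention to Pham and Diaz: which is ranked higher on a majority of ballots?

Ballots ranking Pham above Diaz: 2 + 5 + 1 = 8.
Ballots ranking Diaz above Pham: 17 − 8 = 9.
Diaz wins the head-to-head 9–8.

Diaz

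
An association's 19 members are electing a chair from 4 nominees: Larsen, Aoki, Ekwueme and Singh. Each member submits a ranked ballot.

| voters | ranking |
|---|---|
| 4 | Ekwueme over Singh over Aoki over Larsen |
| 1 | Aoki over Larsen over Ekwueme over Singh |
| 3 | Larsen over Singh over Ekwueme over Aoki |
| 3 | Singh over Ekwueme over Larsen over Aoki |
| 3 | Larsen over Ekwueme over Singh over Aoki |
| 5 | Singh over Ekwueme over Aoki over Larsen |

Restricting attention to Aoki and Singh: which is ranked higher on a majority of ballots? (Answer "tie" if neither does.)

Ballots ranking Aoki above Singh: 1.
Ballots ranking Singh above Aoki: 19 − 1 = 18.
Singh wins the head-to-head 18–1.

Singh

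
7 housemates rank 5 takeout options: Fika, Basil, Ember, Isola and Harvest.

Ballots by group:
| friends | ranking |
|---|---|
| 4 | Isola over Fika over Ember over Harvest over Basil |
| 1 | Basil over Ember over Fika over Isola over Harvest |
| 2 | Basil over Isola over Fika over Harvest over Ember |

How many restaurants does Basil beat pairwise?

Basil against each rival (7 friends):
Basil vs Fika: Fika, 4–3.
Basil vs Ember: 3 to 4, Ember.
Basil vs Isola: Isola wins 4–3.
Basil–Harvest: Harvest 4–3.
Basil beats no one; loses to Fika, Ember, Isola, Harvest — 0 pairwise wins.

0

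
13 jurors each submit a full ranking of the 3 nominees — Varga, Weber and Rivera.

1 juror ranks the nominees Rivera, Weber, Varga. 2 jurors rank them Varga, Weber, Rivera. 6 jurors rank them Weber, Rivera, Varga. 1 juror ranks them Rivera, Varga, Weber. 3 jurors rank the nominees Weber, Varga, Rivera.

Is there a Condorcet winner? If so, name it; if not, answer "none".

Weber

Check each pair by majority over 13 ballots:
Varga vs Weber: 2+1 = 3 for Varga, 10 for Weber — Weber by 10–3.
Varga vs Rivera: 5 to 8, Rivera.
Weber vs Rivera: 11 to 2, Weber.
Weber defeats every rival head-to-head and is the Condorcet winner.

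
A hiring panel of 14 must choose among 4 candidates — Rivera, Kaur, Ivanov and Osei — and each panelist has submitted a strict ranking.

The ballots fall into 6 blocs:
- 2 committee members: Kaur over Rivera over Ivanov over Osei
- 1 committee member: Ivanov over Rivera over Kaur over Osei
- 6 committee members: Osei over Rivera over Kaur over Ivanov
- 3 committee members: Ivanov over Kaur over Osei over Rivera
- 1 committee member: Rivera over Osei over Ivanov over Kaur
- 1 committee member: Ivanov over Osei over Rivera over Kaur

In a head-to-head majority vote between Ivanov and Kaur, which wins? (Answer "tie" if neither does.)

Kaur

Ballots ranking Ivanov above Kaur: 1 + 3 + 1 + 1 = 6.
Ballots ranking Kaur above Ivanov: 14 − 6 = 8.
Kaur wins the head-to-head 8–6.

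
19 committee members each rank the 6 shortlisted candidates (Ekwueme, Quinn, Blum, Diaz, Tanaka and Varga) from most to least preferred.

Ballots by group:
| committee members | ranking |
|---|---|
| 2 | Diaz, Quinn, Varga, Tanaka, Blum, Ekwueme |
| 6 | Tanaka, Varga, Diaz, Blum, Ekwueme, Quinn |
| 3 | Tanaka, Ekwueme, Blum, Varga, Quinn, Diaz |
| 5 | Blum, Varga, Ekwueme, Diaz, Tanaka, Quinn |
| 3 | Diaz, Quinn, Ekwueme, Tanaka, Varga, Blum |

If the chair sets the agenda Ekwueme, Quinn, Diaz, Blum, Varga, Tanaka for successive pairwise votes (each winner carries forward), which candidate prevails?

Round 1: Ekwueme vs Quinn — 14–5, Ekwueme advances.
Round 2: Ekwueme vs Diaz — 8–11, Diaz advances.
Round 3: Diaz vs Blum — 11–8, Diaz advances.
Round 4: Diaz vs Varga — 5–14, Varga advances.
Round 5: Varga vs Tanaka — 7–12, Tanaka advances.
Tanaka survives the agenda.

Tanaka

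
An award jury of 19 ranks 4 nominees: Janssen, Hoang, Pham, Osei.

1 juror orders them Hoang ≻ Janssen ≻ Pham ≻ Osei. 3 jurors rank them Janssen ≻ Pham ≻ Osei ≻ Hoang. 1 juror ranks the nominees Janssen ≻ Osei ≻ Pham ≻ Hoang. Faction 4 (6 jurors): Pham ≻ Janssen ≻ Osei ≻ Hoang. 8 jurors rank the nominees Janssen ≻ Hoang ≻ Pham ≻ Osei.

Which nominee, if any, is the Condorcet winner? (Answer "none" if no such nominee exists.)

Janssen

Pairwise majorities:
Janssen vs Hoang: Janssen, 18–1.
Janssen–Pham: Janssen 13–6.
Janssen vs Osei: Janssen wins 19–0.
Hoang vs Pham: Pham, 10–9.
Hoang vs Osei: Osei wins 10–9.
Pham–Osei: Pham 18–1.
Janssen defeats every rival head-to-head and is the Condorcet winner.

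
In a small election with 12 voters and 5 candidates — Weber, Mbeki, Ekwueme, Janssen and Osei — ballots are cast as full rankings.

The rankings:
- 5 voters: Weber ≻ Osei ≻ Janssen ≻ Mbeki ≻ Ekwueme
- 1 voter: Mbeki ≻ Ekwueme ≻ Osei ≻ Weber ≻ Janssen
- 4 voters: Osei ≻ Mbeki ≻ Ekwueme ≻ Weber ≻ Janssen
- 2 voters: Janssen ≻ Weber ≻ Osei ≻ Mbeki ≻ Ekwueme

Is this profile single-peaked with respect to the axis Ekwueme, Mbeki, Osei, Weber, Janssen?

yes

Axis positions: Ekwueme=1, Mbeki=2, Osei=3, Weber=4, Janssen=5.
Bloc 1 (peak Weber at position 4): ranking walks positions 4-3-5-2-1, expanding outward from the peak — single-peaked.
Bloc 2 (peak Mbeki at position 2): ranking walks positions 2-1-3-4-5, expanding outward from the peak — single-peaked.
Bloc 3 (peak Osei at position 3): ranking walks positions 3-2-1-4-5, expanding outward from the peak — single-peaked.
Bloc 4 (peak Janssen at position 5): ranking walks positions 5-4-3-2-1, expanding outward from the peak — single-peaked.
Every ranking is single-peaked on this axis.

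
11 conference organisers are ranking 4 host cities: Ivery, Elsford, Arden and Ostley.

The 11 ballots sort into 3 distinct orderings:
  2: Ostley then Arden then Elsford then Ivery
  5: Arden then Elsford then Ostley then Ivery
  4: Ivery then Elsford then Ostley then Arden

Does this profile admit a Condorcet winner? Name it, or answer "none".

none

Pairwise majorities:
Ivery vs Elsford: Elsford, 7–4.
Ivery vs Arden: Arden wins 7–4.
Ivery vs Ostley: Ostley wins 7–4.
Elsford vs Arden: Arden, 7–4.
Elsford–Ostley: Elsford 9–2.
Arden vs Ostley: Ostley, 6–5.
No city is unbeaten: Ivery loses to Elsford; Elsford loses to Arden; Arden loses to Ostley; Ostley loses to Elsford. In particular Elsford beats Ostley beats Arden beats Elsford is a majority cycle — no Condorcet winner exists.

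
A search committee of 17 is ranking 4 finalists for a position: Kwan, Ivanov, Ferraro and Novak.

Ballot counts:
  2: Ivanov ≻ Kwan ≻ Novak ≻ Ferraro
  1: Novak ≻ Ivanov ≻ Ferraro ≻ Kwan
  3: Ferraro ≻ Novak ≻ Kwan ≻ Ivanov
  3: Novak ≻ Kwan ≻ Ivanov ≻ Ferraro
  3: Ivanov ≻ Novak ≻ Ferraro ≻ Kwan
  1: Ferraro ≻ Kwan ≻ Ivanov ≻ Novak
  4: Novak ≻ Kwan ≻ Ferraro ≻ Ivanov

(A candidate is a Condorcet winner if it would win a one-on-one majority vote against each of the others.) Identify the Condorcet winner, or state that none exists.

Novak

Head-to-head results (17 committee members):
Kwan vs Ivanov: Kwan is ranked higher on 3+3+1+4 = 11 ballots, Ivanov on 6. Kwan wins 11–6.
Kwan vs Ferraro: 2+3+4 = 9 for Kwan, 8 for Ferraro — Kwan by 9–8.
Kwan vs Novak: Kwan preferred on 2+1 = 3 ballots; Novak wins 14–3.
Ivanov vs Ferraro: Ivanov preferred on 2+1+3+3 = 9 ballots; Ivanov wins 9–8.
Ivanov vs Novak: Ivanov preferred on 2+3+1 = 6 ballots; Novak wins 11–6.
Ferraro vs Novak: Ferraro is ranked higher on 3+1 = 4 ballots, Novak on 13. Novak wins 13–4.
Novak wins every pairwise contest, so Novak is the Condorcet winner.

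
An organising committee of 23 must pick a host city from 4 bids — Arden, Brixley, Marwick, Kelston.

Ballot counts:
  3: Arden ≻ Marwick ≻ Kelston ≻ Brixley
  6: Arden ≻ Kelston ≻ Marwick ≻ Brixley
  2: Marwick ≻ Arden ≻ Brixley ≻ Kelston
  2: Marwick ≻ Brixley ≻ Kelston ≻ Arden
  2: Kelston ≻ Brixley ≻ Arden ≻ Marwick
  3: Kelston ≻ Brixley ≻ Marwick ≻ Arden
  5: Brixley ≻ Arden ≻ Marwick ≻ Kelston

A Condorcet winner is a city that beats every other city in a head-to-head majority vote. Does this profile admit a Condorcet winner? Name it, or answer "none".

none

Check each pair by majority over 23 ballots:
Arden vs Brixley: Arden preferred on 3+6+2 = 11 ballots; Brixley wins 12–11.
Arden vs Marwick: Arden is ranked higher on 3+6+2+5 = 16 ballots, Marwick on 7. Arden wins 16–7.
Arden vs Kelston: Arden wins 16–7.
Brixley vs Marwick: Brixley preferred on 2+3+5 = 10 ballots; Marwick wins 13–10.
Brixley vs Kelston: Brixley is ranked higher on 2+2+5 = 9 ballots, Kelston on 14. Kelston wins 14–9.
Marwick–Kelston: Marwick 12–11.
No city is unbeaten: Arden loses to Brixley; Brixley loses to Marwick; Marwick loses to Arden; Kelston loses to Arden. In particular Arden → Marwick → Brixley → Arden is a majority cycle — no Condorcet winner exists.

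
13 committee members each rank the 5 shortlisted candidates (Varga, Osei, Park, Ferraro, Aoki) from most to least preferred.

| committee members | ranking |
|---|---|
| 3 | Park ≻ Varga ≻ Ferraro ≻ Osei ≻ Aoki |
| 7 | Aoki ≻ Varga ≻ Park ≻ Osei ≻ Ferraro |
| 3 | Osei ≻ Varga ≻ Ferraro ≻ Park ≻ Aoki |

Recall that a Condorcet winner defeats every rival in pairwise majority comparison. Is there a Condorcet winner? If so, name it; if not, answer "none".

Pairwise majorities:
Varga vs Osei: Varga is ranked higher on 3+7 = 10 ballots, Osei on 3. Varga wins 10–3.
Varga vs Park: Varga is ranked higher on 7+3 = 10 ballots, Park on 3. Varga wins 10–3.
Varga vs Ferraro: Varga, 13–0.
Varga vs Aoki: Varga preferred on 3+3 = 6 ballots; Aoki wins 7–6.
Osei vs Park: Osei preferred on 3 ballots; Park wins 10–3.
Osei vs Ferraro: Osei wins 10–3.
Osei vs Aoki: Aoki wins 7–6.
Park vs Ferraro: Park is ranked higher on 3+7 = 10 ballots, Ferraro on 3. Park wins 10–3.
Park vs Aoki: Park preferred on 3+3 = 6 ballots; Aoki wins 7–6.
Ferraro vs Aoki: 6 to 7, Aoki.
Aoki beats each of Varga, Osei, Park, Ferraro — Aoki is the Condorcet winner.

Aoki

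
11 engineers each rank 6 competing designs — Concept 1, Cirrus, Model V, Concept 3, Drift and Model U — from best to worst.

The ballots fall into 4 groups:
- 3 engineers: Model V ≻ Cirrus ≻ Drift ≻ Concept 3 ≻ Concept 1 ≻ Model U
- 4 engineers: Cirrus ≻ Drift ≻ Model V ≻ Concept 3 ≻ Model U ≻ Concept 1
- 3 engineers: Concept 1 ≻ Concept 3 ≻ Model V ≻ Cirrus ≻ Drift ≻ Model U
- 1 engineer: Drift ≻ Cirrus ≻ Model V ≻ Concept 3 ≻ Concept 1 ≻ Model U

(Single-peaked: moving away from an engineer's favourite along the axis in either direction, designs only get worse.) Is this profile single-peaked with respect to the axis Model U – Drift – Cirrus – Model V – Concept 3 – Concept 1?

Axis positions: Model U=1, Drift=2, Cirrus=3, Model V=4, Concept 3=5, Concept 1=6.
Group 1 (peak Model V at position 4): ranking walks positions 4-3-2-5-6-1, expanding outward from the peak — single-peaked.
Group 2 (peak Cirrus at position 3): ranking walks positions 3-2-4-5-1-6, expanding outward from the peak — single-peaked.
Group 3 (peak Concept 1 at position 6): ranking walks positions 6-5-4-3-2-1, expanding outward from the peak — single-peaked.
Group 4 (peak Drift at position 2): ranking walks positions 2-3-4-5-6-1, expanding outward from the peak — single-peaked.
Every ranking is single-peaked on this axis.

yes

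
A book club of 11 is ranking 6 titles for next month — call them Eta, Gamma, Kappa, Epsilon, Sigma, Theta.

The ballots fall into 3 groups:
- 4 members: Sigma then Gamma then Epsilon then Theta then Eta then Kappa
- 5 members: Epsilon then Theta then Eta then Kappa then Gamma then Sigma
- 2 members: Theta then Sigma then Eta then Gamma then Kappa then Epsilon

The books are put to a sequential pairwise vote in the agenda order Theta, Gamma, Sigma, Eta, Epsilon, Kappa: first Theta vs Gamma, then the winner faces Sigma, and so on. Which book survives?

Epsilon

Round 1: Theta vs Gamma — 7–4, Theta advances.
Round 2: Theta vs Sigma — 7–4, Theta advances.
Round 3: Theta vs Eta — 11–0, Theta advances.
Round 4: Theta vs Epsilon — 2–9, Epsilon advances.
Round 5: Epsilon vs Kappa — 9–2, Epsilon advances.
The agenda winner is Epsilon.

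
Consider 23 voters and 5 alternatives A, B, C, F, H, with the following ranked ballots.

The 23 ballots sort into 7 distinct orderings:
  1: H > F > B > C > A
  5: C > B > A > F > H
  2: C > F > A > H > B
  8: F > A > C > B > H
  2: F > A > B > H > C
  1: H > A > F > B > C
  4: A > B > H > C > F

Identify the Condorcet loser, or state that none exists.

H

Head-to-head results (23 voters):
A vs B: A wins 17–6.
A–C: A 15–8.
A vs F: F wins 13–10.
A vs H: A, 21–2.
B vs C: C, 15–8.
B vs F: B is ranked higher on 5+4 = 9 ballots, F on 14. F wins 14–9.
B vs H: B is ranked higher on 5+8+2+4 = 19 ballots, H on 4. B wins 19–4.
C vs F: 5+2+4 = 11 for C, 12 for F — F by 12–11.
C vs H: C is ranked higher on 5+2+8 = 15 ballots, H on 8. C wins 15–8.
F vs H: F, 17–6.
Only H has no wins; H is the Condorcet loser.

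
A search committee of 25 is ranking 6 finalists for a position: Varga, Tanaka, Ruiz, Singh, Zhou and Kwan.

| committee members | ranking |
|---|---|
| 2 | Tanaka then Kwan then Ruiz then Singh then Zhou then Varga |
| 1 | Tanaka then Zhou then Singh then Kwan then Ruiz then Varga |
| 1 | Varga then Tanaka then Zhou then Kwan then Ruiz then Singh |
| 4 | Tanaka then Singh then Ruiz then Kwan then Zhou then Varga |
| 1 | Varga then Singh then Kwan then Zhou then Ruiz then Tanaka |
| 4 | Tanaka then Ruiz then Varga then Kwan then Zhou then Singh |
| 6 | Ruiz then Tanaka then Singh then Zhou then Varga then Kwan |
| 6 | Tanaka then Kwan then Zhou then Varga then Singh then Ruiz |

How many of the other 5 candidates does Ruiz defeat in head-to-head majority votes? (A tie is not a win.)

4

Ruiz against each rival (25 committee members):
Ruiz vs Varga: Ruiz preferred on 2+1+4+4+6 = 17 ballots; Ruiz wins 17–8.
Ruiz vs Tanaka: Ruiz preferred on 1+6 = 7 ballots; Tanaka wins 18–7.
Ruiz vs Singh: Ruiz, 13–12.
Ruiz vs Zhou: Ruiz, 16–9.
Ruiz vs Kwan: Ruiz wins 14–11.
Ruiz beats Varga, Singh, Zhou, Kwan; loses to Tanaka — 4 pairwise wins.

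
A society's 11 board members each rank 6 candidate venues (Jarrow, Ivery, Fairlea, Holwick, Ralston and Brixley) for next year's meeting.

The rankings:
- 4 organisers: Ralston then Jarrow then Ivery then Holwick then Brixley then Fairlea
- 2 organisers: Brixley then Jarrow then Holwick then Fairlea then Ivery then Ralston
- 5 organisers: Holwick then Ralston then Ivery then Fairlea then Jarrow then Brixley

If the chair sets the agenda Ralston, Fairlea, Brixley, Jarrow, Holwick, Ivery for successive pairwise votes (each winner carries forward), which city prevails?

Holwick

Round 1: Ralston vs Fairlea — 9–2, Ralston advances.
Round 2: Ralston vs Brixley — 9–2, Ralston advances.
Round 3: Ralston vs Jarrow — 9–2, Ralston advances.
Round 4: Ralston vs Holwick — 4–7, Holwick advances.
Round 5: Holwick vs Ivery — 7–4, Holwick advances.
Holwick survives the agenda.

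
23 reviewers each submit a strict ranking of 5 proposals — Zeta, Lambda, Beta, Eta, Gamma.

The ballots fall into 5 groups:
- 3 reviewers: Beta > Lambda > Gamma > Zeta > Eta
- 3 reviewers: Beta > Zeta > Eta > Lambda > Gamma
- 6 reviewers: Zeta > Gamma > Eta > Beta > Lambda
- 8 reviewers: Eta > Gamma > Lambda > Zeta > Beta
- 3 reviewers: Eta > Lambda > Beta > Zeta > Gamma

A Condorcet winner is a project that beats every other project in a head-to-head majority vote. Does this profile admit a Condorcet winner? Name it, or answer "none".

none

Check each pair by majority over 23 ballots:
Zeta–Lambda: Lambda 14–9.
Zeta vs Beta: 14 to 9, Zeta.
Zeta vs Eta: 12 to 11, Zeta.
Zeta–Gamma: Zeta 12–11.
Lambda vs Beta: Lambda is ranked higher on 8+3 = 11 ballots, Beta on 12. Beta wins 12–11.
Lambda vs Eta: 3 for Lambda, 20 for Eta — Eta by 20–3.
Lambda vs Gamma: 9 to 14, Gamma.
Beta vs Eta: 6 to 17, Eta.
Beta vs Gamma: 3+3+3 = 9 for Beta, 14 for Gamma — Gamma by 14–9.
Eta vs Gamma: 3+8+3 = 14 for Eta, 9 for Gamma — Eta by 14–9.
Every project loses at least once (Zeta loses to Lambda; Lambda loses to Beta; Beta loses to Zeta; Eta loses to Zeta; Gamma loses to Zeta). The majority relation contains the cycle Zeta > Beta > Lambda > Zeta, so there is no Condorcet winner.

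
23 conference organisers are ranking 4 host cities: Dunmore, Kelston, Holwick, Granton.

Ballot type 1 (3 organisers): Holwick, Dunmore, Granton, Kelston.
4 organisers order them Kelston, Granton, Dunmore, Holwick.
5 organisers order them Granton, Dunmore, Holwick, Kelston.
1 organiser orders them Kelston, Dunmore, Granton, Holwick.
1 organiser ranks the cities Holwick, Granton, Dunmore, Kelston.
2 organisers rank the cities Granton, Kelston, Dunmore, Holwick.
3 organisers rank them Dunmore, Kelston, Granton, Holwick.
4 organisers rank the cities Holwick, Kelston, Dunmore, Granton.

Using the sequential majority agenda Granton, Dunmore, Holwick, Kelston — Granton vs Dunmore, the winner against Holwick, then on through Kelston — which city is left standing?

Round 1: Granton vs Dunmore — 12–11, Granton advances.
Round 2: Granton vs Holwick — 15–8, Granton advances.
Round 3: Granton vs Kelston — 11–12, Kelston advances.
The agenda winner is Kelston.

Kelston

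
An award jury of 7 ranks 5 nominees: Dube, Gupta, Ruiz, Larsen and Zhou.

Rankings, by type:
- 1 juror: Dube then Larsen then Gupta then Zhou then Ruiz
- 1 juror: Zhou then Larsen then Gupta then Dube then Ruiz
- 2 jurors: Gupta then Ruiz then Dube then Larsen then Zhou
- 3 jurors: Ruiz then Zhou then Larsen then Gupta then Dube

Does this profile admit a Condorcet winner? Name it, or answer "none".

Head-to-head results (7 jurors):
Dube vs Gupta: Gupta, 6–1.
Dube vs Ruiz: Ruiz wins 5–2.
Dube vs Larsen: Larsen, 4–3.
Dube vs Zhou: Zhou, 4–3.
Gupta vs Ruiz: Gupta wins 4–3.
Gupta vs Larsen: Larsen, 5–2.
Gupta vs Zhou: Zhou wins 4–3.
Ruiz–Larsen: Ruiz 5–2.
Ruiz–Zhou: Ruiz 5–2.
Larsen–Zhou: Zhou 4–3.
No nominee is unbeaten: Dube loses to Gupta; Gupta loses to Larsen; Ruiz loses to Gupta; Larsen loses to Ruiz; Zhou loses to Ruiz. In particular Gupta → Ruiz → Larsen → Gupta is a majority cycle — no Condorcet winner exists.

none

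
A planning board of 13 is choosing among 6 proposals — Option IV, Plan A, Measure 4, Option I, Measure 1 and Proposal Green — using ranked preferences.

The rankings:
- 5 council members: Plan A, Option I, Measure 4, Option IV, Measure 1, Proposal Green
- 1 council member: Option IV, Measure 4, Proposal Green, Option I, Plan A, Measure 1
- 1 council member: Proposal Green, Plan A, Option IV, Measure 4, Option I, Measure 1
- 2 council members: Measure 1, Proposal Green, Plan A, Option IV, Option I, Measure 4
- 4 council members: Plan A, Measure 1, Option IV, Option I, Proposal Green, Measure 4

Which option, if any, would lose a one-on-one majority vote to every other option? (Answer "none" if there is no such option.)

none

Head-to-head results (13 council members):
Option IV vs Plan A: Plan A wins 12–1.
Option IV vs Measure 4: Option IV, 8–5.
Option IV vs Option I: Option IV, 8–5.
Option IV vs Measure 1: Option IV, 7–6.
Option IV vs Proposal Green: 5+1+4 = 10 for Option IV, 3 for Proposal Green — Option IV by 10–3.
Plan A vs Measure 4: Plan A, 12–1.
Plan A vs Option I: 5+1+2+4 = 12 for Plan A, 1 for Option I — Plan A by 12–1.
Plan A vs Measure 1: Plan A, 11–2.
Plan A–Proposal Green: Plan A 9–4.
Measure 4 vs Option I: Option I wins 11–2.
Measure 4 vs Measure 1: Measure 4 wins 7–6.
Measure 4 vs Proposal Green: Proposal Green wins 7–6.
Option I–Measure 1: Option I 7–6.
Option I vs Proposal Green: Option I, 9–4.
Measure 1 vs Proposal Green: Measure 1 is ranked higher on 5+2+4 = 11 ballots, Proposal Green on 2. Measure 1 wins 11–2.
Every option wins at least one matchup (Option IV beats Measure 4; Plan A beats Option IV; Measure 4 beats Measure 1; Option I beats Measure 4; Measure 1 beats Proposal Green; Proposal Green beats Measure 4), so there is no Condorcet loser.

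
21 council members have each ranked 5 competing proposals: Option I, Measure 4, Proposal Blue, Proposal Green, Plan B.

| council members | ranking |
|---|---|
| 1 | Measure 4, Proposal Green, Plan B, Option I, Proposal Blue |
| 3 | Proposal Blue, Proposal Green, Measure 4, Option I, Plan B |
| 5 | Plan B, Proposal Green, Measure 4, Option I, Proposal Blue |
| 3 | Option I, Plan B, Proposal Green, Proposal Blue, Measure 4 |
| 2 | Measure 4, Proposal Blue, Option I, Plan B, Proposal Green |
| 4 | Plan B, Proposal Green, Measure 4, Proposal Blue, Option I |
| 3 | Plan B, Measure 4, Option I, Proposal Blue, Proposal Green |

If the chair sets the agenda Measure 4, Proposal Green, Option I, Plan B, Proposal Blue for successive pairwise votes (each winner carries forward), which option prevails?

Round 1: Measure 4 vs Proposal Green — 6–15, Proposal Green advances.
Round 2: Proposal Green vs Option I — 13–8, Proposal Green advances.
Round 3: Proposal Green vs Plan B — 4–17, Plan B advances.
Round 4: Plan B vs Proposal Blue — 16–5, Plan B advances.
Plan B survives the agenda.

Plan B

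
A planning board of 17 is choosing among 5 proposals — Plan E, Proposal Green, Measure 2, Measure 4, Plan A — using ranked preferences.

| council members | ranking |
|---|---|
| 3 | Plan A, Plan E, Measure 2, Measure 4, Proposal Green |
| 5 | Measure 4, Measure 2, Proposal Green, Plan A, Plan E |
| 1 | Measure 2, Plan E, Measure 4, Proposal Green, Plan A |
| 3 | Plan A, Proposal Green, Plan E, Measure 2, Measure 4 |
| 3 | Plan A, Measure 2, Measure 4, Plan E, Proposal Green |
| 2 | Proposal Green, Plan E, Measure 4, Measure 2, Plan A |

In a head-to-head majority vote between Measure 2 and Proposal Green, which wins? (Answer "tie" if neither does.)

Ballots ranking Measure 2 above Proposal Green: 3 + 5 + 1 + 3 = 12.
Ballots ranking Proposal Green above Measure 2: 17 − 12 = 5.
Measure 2 wins the head-to-head 12–5.

Measure 2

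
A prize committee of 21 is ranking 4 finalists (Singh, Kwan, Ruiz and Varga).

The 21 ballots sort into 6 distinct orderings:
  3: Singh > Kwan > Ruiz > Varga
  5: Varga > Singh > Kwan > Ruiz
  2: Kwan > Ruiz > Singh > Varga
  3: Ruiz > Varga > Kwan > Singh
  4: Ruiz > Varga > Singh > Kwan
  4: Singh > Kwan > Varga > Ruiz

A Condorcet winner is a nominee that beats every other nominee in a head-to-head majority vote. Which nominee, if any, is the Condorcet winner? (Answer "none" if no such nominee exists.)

Pairwise majorities:
Singh vs Kwan: Singh wins 16–5.
Singh vs Ruiz: 3+5+4 = 12 for Singh, 9 for Ruiz — Singh by 12–9.
Singh–Varga: Varga 12–9.
Kwan–Ruiz: Kwan 14–7.
Kwan–Varga: Varga 12–9.
Ruiz vs Varga: Ruiz, 12–9.
Each nominee drops at least one matchup (Singh loses to Varga; Kwan loses to Singh; Ruiz loses to Singh; Varga loses to Ruiz); the cycle Singh > Ruiz > Varga > Singh rules out a Condorcet winner.

none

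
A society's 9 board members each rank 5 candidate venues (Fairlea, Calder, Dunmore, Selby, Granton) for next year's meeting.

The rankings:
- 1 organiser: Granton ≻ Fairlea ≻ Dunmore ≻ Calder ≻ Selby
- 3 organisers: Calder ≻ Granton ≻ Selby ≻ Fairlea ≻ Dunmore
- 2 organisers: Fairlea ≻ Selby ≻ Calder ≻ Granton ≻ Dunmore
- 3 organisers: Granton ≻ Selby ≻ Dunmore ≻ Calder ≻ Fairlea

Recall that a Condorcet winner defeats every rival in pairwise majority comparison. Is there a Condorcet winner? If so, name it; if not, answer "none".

Pairwise majorities:
Fairlea vs Calder: Fairlea preferred on 1+2 = 3 ballots; Calder wins 6–3.
Fairlea vs Dunmore: Fairlea preferred on 1+3+2 = 6 ballots; Fairlea wins 6–3.
Fairlea vs Selby: 3 to 6, Selby.
Fairlea vs Granton: 2 for Fairlea, 7 for Granton — Granton by 7–2.
Calder vs Dunmore: 5 to 4, Calder.
Calder vs Selby: 4 to 5, Selby.
Calder vs Granton: 3+2 = 5 for Calder, 4 for Granton — Calder by 5–4.
Dunmore vs Selby: 1 for Dunmore, 8 for Selby — Selby by 8–1.
Dunmore vs Granton: Dunmore preferred on 0 ballots; Granton wins 9–0.
Selby vs Granton: 2 for Selby, 7 for Granton — Granton by 7–2.
Every city loses at least once (Fairlea loses to Calder; Calder loses to Selby; Dunmore loses to Fairlea; Selby loses to Granton; Granton loses to Calder). The majority relation contains the cycle Calder → Granton → Selby → Calder, so there is no Condorcet winner.

none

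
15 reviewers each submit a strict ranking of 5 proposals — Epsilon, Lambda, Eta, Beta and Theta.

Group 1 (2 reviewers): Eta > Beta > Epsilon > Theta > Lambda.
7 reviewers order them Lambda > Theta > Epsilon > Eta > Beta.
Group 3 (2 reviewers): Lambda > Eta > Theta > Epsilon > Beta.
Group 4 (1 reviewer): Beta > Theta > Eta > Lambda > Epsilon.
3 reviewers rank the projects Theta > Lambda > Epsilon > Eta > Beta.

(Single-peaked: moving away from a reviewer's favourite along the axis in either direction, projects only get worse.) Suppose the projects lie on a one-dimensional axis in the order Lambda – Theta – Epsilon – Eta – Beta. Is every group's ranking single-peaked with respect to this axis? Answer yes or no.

Axis positions: Lambda=1, Theta=2, Epsilon=3, Eta=4, Beta=5.
Group 1 (peak Eta at position 4): ranking walks positions 4-5-3-2-1, expanding outward from the peak — single-peaked.
Group 2 (peak Lambda at position 1): ranking walks positions 1-2-3-4-5, expanding outward from the peak — single-peaked.
Group 3: ranking walks positions 1-4-2-3-5; Eta is ranked above Theta even though Theta lies between Eta and the peak Lambda on the axis — preferences dip and rise again. Not single-peaked.
Group 4: ranking walks positions 5-2-4-1-3; Theta is ranked above Eta even though Eta lies between Theta and the peak Beta on the axis — preferences dip and rise again. Not single-peaked.
Group 5 (peak Theta at position 2): ranking walks positions 2-1-3-4-5, expanding outward from the peak — single-peaked.
Group 3 violates single-peakedness, so the profile is not single-peaked on this axis.

no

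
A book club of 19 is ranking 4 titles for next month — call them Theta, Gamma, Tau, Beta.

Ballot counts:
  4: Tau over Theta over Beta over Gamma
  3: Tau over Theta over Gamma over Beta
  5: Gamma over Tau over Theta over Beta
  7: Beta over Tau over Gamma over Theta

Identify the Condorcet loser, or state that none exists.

Head-to-head results (19 members):
Theta vs Gamma: Gamma wins 12–7.
Theta–Tau: Tau 19–0.
Theta vs Beta: Theta, 12–7.
Gamma vs Tau: Tau, 14–5.
Gamma vs Beta: Gamma preferred on 3+5 = 8 ballots; Beta wins 11–8.
Tau vs Beta: Tau is ranked higher on 4+3+5 = 12 ballots, Beta on 7. Tau wins 12–7.
Each book has at least one pairwise win (Theta beats Beta; Gamma beats Theta; Tau beats Theta; Beta beats Gamma) — no Condorcet loser.

none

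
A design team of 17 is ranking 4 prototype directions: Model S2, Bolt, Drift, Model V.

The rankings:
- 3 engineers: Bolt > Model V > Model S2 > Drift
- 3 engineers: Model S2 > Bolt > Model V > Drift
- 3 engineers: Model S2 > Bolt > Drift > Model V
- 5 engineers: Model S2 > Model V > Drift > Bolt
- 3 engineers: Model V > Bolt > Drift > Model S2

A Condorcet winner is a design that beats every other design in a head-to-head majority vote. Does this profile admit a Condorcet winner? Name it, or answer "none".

Head-to-head results (17 engineers):
Model S2 vs Bolt: Model S2, 11–6.
Model S2–Drift: Model S2 14–3.
Model S2 vs Model V: Model S2 wins 11–6.
Bolt–Drift: Bolt 12–5.
Bolt vs Model V: Bolt, 9–8.
Drift vs Model V: Model V, 14–3.
Model S2 beats each of Bolt, Drift, Model V — Model S2 is the Condorcet winner.

Model S2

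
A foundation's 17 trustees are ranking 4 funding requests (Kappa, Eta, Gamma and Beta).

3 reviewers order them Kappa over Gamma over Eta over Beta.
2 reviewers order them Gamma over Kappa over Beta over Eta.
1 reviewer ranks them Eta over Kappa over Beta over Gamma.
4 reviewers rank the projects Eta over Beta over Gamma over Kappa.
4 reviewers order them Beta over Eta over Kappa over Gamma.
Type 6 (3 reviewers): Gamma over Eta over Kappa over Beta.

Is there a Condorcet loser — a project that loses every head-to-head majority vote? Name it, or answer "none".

Head-to-head results (17 reviewers):
Kappa vs Eta: Eta wins 12–5.
Kappa–Gamma: Gamma 9–8.
Kappa vs Beta: Kappa preferred on 3+2+1+3 = 9 ballots; Kappa wins 9–8.
Eta vs Gamma: 9 to 8, Eta.
Eta vs Beta: Eta wins 11–6.
Gamma vs Beta: Gamma is ranked higher on 3+2+3 = 8 ballots, Beta on 9. Beta wins 9–8.
Every project wins at least one matchup (Kappa beats Beta; Eta beats Kappa; Gamma beats Kappa; Beta beats Gamma), so there is no Condorcet loser.

none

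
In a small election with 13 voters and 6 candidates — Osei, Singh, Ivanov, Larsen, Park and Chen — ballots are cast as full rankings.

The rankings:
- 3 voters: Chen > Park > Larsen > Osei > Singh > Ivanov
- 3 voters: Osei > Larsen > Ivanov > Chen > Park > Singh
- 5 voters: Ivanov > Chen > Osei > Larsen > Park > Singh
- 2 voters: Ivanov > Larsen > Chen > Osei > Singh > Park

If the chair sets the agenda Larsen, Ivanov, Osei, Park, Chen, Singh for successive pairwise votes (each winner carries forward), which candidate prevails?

Round 1: Larsen vs Ivanov — 6–7, Ivanov advances.
Round 2: Ivanov vs Osei — 7–6, Ivanov advances.
Round 3: Ivanov vs Park — 10–3, Ivanov advances.
Round 4: Ivanov vs Chen — 10–3, Ivanov advances.
Round 5: Ivanov vs Singh — 10–3, Ivanov advances.
The agenda winner is Ivanov.

Ivanov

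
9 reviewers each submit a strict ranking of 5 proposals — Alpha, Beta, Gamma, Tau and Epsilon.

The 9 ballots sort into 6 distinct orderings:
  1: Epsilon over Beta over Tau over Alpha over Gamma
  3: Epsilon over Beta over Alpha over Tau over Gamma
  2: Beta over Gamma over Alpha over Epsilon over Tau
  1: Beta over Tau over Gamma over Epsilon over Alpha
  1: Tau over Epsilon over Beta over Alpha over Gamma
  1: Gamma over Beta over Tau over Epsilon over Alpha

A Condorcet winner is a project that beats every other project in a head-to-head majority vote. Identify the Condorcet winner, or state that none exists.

Head-to-head results (9 reviewers):
Alpha vs Beta: Alpha preferred on 0 ballots; Beta wins 9–0.
Alpha vs Gamma: Alpha is ranked higher on 1+3+1 = 5 ballots, Gamma on 4. Alpha wins 5–4.
Alpha vs Tau: Alpha preferred on 3+2 = 5 ballots; Alpha wins 5–4.
Alpha vs Epsilon: Alpha preferred on 2 ballots; Epsilon wins 7–2.
Beta vs Gamma: Beta preferred on 1+3+2+1+1 = 8 ballots; Beta wins 8–1.
Beta vs Tau: 1+3+2+1+1 = 8 for Beta, 1 for Tau — Beta by 8–1.
Beta vs Epsilon: Beta preferred on 2+1+1 = 4 ballots; Epsilon wins 5–4.
Gamma vs Tau: Gamma is ranked higher on 2+1 = 3 ballots, Tau on 6. Tau wins 6–3.
Gamma vs Epsilon: Gamma is ranked higher on 2+1+1 = 4 ballots, Epsilon on 5. Epsilon wins 5–4.
Tau vs Epsilon: Tau preferred on 1+1+1 = 3 ballots; Epsilon wins 6–3.
Only Epsilon has no losses; Epsilon is the Condorcet winner.

Epsilon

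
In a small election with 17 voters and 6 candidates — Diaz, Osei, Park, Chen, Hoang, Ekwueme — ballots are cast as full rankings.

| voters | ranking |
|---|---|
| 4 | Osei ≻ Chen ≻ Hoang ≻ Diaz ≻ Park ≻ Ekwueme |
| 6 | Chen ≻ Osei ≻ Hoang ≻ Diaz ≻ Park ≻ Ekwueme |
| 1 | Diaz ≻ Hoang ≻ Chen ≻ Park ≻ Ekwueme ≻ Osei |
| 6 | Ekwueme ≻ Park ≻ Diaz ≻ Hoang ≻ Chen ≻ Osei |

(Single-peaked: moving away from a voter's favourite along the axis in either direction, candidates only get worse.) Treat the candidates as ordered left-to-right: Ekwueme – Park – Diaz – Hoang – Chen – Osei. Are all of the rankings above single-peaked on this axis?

Axis positions: Ekwueme=1, Park=2, Diaz=3, Hoang=4, Chen=5, Osei=6.
Cluster 1 (peak Osei at position 6): ranking walks positions 6-5-4-3-2-1, expanding outward from the peak — single-peaked.
Cluster 2 (peak Chen at position 5): ranking walks positions 5-6-4-3-2-1, expanding outward from the peak — single-peaked.
Cluster 3 (peak Diaz at position 3): ranking walks positions 3-4-5-2-1-6, expanding outward from the peak — single-peaked.
Cluster 4 (peak Ekwueme at position 1): ranking walks positions 1-2-3-4-5-6, expanding outward from the peak — single-peaked.
Every ranking is single-peaked on this axis.

yes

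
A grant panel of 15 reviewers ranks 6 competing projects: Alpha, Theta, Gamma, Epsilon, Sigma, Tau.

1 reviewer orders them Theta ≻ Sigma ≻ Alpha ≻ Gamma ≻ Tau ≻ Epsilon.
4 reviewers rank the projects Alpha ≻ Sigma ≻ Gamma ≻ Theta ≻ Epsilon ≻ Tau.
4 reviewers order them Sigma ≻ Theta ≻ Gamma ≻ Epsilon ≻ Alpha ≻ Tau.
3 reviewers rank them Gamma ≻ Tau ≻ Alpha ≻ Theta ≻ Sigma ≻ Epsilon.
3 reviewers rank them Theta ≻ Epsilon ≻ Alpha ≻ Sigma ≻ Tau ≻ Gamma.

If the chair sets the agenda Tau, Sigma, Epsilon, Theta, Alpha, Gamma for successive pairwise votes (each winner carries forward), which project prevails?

Round 1: Tau vs Sigma — 3–12, Sigma advances.
Round 2: Sigma vs Epsilon — 12–3, Sigma advances.
Round 3: Sigma vs Theta — 8–7, Sigma advances.
Round 4: Sigma vs Alpha — 5–10, Alpha advances.
Round 5: Alpha vs Gamma — 8–7, Alpha advances.
Alpha survives the agenda.

Alpha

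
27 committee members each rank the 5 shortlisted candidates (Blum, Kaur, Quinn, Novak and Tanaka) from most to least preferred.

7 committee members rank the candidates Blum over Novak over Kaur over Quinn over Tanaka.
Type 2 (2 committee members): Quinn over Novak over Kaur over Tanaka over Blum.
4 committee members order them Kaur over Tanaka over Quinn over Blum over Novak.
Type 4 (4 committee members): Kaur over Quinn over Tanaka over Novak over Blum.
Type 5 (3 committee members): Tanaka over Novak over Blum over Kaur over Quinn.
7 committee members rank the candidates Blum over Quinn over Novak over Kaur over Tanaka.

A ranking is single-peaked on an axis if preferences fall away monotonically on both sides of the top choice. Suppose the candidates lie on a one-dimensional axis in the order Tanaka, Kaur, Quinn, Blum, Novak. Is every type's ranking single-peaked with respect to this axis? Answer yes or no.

Axis positions: Tanaka=1, Kaur=2, Quinn=3, Blum=4, Novak=5.
Type 1: ranking walks positions 4-5-2-3-1; Kaur is ranked above Quinn even though Quinn lies between Kaur and the peak Blum on the axis — preferences dip and rise again. Not single-peaked.
Type 2: ranking walks positions 3-5-2-1-4; Novak is ranked above Blum even though Blum lies between Novak and the peak Quinn on the axis — preferences dip and rise again. Not single-peaked.
Type 3 (peak Kaur at position 2): ranking walks positions 2-1-3-4-5, expanding outward from the peak — single-peaked.
Type 4: ranking walks positions 2-3-1-5-4; Novak is ranked above Blum even though Blum lies between Novak and the peak Kaur on the axis — preferences dip and rise again. Not single-peaked.
Type 5: ranking walks positions 1-5-4-2-3; Novak is ranked above Kaur even though Kaur lies between Novak and the peak Tanaka on the axis — preferences dip and rise again. Not single-peaked.
Type 6 (peak Blum at position 4): ranking walks positions 4-3-5-2-1, expanding outward from the peak — single-peaked.
Type 1 violates single-peakedness, so the profile is not single-peaked on this axis.

no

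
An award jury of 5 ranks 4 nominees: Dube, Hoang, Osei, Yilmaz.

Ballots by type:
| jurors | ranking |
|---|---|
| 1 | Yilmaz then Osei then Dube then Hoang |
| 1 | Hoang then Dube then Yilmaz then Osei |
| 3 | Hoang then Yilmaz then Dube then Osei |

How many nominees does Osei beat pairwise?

0

Osei against each rival (5 jurors):
Osei vs Dube: Osei preferred on 1 ballot; Dube wins 4–1.
Osei–Hoang: Hoang 4–1.
Osei vs Yilmaz: Osei preferred on 0 ballots; Yilmaz wins 5–0.
Osei beats no one; loses to Dube, Hoang, Yilmaz — 0 pairwise wins.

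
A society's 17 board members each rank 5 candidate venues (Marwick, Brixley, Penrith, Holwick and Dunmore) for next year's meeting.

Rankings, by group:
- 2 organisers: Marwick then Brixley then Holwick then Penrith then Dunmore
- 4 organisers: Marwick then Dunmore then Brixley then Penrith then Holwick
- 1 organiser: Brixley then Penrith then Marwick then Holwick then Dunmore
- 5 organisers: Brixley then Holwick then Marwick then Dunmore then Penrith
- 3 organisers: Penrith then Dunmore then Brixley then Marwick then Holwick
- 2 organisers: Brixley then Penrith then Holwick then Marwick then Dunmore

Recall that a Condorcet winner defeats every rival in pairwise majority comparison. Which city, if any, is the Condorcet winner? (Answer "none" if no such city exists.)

Brixley

Head-to-head results (17 organisers):
Marwick vs Brixley: Brixley wins 11–6.
Marwick vs Penrith: Marwick wins 11–6.
Marwick–Holwick: Marwick 10–7.
Marwick–Dunmore: Marwick 14–3.
Brixley–Penrith: Brixley 14–3.
Brixley vs Holwick: Brixley, 17–0.
Brixley–Dunmore: Brixley 10–7.
Penrith vs Holwick: Penrith, 10–7.
Penrith vs Dunmore: Dunmore wins 9–8.
Holwick–Dunmore: Holwick 10–7.
Brixley wins every pairwise contest, so Brixley is the Condorcet winner.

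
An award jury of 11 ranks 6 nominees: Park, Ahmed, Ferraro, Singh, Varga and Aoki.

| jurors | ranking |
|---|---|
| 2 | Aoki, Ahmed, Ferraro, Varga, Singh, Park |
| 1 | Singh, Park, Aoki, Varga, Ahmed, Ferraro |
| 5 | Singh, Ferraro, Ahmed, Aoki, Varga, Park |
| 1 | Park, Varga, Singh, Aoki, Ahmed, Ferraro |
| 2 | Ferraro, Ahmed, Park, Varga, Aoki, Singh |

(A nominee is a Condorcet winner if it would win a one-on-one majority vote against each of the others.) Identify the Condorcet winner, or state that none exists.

Head-to-head results (11 jurors):
Park–Ahmed: Ahmed 9–2.
Park vs Ferraro: Ferraro wins 9–2.
Park vs Singh: Singh, 8–3.
Park vs Varga: Varga wins 7–4.
Park–Aoki: Aoki 7–4.
Ahmed vs Ferraro: Ferraro wins 7–4.
Ahmed–Singh: Singh 7–4.
Ahmed vs Varga: Ahmed, 9–2.
Ahmed vs Aoki: Ahmed, 7–4.
Ferraro vs Singh: Singh, 7–4.
Ferraro vs Varga: Ferraro, 9–2.
Ferraro vs Aoki: Ferraro wins 7–4.
Singh vs Varga: Singh wins 6–5.
Singh vs Aoki: Singh, 7–4.
Varga vs Aoki: Aoki, 8–3.
Singh defeats every rival head-to-head and is the Condorcet winner.

Singh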